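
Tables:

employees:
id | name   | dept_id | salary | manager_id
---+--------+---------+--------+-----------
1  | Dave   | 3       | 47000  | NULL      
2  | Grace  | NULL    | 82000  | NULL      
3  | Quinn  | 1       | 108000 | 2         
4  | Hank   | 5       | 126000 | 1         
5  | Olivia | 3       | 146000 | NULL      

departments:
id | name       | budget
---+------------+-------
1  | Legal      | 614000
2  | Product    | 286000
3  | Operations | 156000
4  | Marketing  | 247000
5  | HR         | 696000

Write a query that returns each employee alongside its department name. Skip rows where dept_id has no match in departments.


INNER JOIN keeps only employees rows whose dept_id matches an id in departments. Walk through each employee:
  - employee 1 (Dave): dept_id=3 -> matches Operations
  - employee 2 (Grace): dept_id=NULL, no match -> dropped
  - employee 3 (Quinn): dept_id=1 -> matches Legal
  - employee 4 (Hank): dept_id=5 -> matches HR
  - employee 5 (Olivia): dept_id=3 -> matches Operations
So 1 of 5 rows is dropped.

SQL:
SELECT a.name, b.name AS department
FROM employees a
INNER JOIN departments b ON a.dept_id = b.id

Result:
name   | department
-------+-----------
Dave   | Operations
Quinn  | Legal     
Hank   | HR        
Olivia | Operations


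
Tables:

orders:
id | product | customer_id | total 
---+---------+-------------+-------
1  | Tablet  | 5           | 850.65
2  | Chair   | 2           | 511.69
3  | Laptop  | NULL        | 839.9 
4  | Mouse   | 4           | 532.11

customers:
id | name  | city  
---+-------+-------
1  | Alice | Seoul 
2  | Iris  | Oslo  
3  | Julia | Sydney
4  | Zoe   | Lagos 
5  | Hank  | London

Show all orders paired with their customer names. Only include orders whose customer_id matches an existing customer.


INNER JOIN keeps only orders rows whose customer_id matches an id in customers. Walk through each order:
  - order 1 (Tablet): customer_id=5 -> matches Hank
  - order 2 (Chair): customer_id=2 -> matches Iris
  - order 3 (Laptop): customer_id=NULL, no match -> dropped
  - order 4 (Mouse): customer_id=4 -> matches Zoe
So 1 of 4 rows is dropped.

SQL:
SELECT a.product, b.name AS customer
FROM orders a
INNER JOIN customers b ON a.customer_id = b.id

Result:
product | customer
--------+---------
Tablet  | Hank    
Chair   | Iris    
Mouse   | Zoe     


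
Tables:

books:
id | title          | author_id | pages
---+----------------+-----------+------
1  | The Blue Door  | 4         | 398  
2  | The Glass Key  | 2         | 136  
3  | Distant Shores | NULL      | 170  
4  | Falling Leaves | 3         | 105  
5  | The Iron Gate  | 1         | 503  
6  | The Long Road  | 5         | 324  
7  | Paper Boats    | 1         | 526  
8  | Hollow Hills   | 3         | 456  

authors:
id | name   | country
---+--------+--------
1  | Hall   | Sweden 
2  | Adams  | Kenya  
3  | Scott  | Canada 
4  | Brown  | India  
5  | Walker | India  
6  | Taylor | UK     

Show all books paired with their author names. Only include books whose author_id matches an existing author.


INNER JOIN keeps only books rows whose author_id matches an id in authors. Walk through each book:
  - book 1 (The Blue Door): author_id=4 -> matches Brown
  - book 2 (The Glass Key): author_id=2 -> matches Adams
  - book 3 (Distant Shores): author_id=NULL, no match -> dropped
  - book 4 (Falling Leaves): author_id=3 -> matches Scott
  - book 5 (The Iron Gate): author_id=1 -> matches Hall
  - book 6 (The Long Road): author_id=5 -> matches Walker
  - book 7 (Paper Boats): author_id=1 -> matches Hall
  - book 8 (Hollow Hills): author_id=3 -> matches Scott
So 1 of 8 rows is dropped.

SQL:
SELECT a.title, b.name AS author
FROM books a
INNER JOIN authors b ON a.author_id = b.id

Result:
title          | author
---------------+-------
The Blue Door  | Brown 
The Glass Key  | Adams 
Falling Leaves | Scott 
The Iron Gate  | Hall  
The Long Road  | Walker
Paper Boats    | Hall  
Hollow Hills   | Scott 


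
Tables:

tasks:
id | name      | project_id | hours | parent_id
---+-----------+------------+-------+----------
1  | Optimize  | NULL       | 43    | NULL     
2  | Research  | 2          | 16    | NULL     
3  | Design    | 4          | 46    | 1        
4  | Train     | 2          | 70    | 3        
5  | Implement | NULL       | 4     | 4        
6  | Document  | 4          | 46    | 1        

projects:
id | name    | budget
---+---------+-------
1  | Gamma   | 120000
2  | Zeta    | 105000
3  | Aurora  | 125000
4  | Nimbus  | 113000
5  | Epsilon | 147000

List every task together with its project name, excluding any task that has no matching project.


INNER JOIN keeps only tasks rows whose project_id matches an id in projects. Walk through each task:
  - task 1 (Optimize): project_id=NULL, no match -> dropped
  - task 2 (Research): project_id=2 -> matches Zeta
  - task 3 (Design): project_id=4 -> matches Nimbus
  - task 4 (Train): project_id=2 -> matches Zeta
  - task 5 (Implement): project_id=NULL, no match -> dropped
  - task 6 (Document): project_id=4 -> matches Nimbus
So 2 of 6 rows are dropped.

SQL:
SELECT a.name, b.name AS project
FROM tasks a
INNER JOIN projects b ON a.project_id = b.id

Result:
name     | project
---------+--------
Research | Zeta   
Design   | Nimbus 
Train    | Zeta   
Document | Nimbus 


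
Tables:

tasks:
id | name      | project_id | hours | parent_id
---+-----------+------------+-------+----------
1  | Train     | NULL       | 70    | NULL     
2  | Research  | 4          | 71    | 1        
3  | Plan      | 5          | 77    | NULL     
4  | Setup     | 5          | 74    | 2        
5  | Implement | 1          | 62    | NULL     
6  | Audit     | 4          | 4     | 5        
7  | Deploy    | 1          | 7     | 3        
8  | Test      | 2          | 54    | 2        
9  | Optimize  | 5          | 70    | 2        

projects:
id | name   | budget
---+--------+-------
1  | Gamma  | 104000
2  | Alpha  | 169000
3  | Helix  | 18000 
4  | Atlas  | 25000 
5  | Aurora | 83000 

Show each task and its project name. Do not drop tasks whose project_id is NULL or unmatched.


LEFT JOIN keeps every row from tasks (the left table); where project_id has no match in projects, the project columns become NULL. Walk through each task:
  - task 1 (Train): project_id=NULL, no match -> kept with NULL
  - task 2 (Research): project_id=4 -> matches Atlas
  - task 3 (Plan): project_id=5 -> matches Aurora
  - task 4 (Setup): project_id=5 -> matches Aurora
  - task 5 (Implement): project_id=1 -> matches Gamma
  - task 6 (Audit): project_id=4 -> matches Atlas
  - task 7 (Deploy): project_id=1 -> matches Gamma
  - task 8 (Test): project_id=2 -> matches Alpha
  - task 9 (Optimize): project_id=5 -> matches Aurora
All 9 rows appear; 1 has NULL project.

SQL:
SELECT a.name, b.name AS project
FROM tasks a
LEFT JOIN projects b ON a.project_id = b.id

Result:
name      | project
----------+--------
Train     | NULL   
Research  | Atlas  
Plan      | Aurora 
Setup     | Aurora 
Implement | Gamma  
Audit     | Atlas  
Deploy    | Gamma  
Test      | Alpha  
Optimize  | Aurora 


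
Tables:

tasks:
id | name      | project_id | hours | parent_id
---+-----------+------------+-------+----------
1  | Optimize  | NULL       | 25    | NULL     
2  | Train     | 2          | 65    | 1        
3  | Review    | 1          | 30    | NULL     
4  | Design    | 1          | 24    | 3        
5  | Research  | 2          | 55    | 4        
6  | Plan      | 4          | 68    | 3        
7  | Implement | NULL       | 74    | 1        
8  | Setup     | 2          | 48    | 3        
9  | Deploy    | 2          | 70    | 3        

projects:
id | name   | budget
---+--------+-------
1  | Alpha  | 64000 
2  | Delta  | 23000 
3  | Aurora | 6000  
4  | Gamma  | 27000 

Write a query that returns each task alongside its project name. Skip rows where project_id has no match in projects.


INNER JOIN keeps only tasks rows whose project_id matches an id in projects. Walk through each task:
  - task 1 (Optimize): project_id=NULL, no match -> dropped
  - task 2 (Train): project_id=2 -> matches Delta
  - task 3 (Review): project_id=1 -> matches Alpha
  - task 4 (Design): project_id=1 -> matches Alpha
  - task 5 (Research): project_id=2 -> matches Delta
  - task 6 (Plan): project_id=4 -> matches Gamma
  - task 7 (Implement): project_id=NULL, no match -> dropped
  - task 8 (Setup): project_id=2 -> matches Delta
  - task 9 (Deploy): project_id=2 -> matches Delta
So 2 of 9 rows are dropped.

SQL:
SELECT a.name, b.name AS project
FROM tasks a
INNER JOIN projects b ON a.project_id = b.id

Result:
name     | project
---------+--------
Train    | Delta  
Review   | Alpha  
Design   | Alpha  
Research | Delta  
Plan     | Gamma  
Setup    | Delta  
Deploy   | Delta  


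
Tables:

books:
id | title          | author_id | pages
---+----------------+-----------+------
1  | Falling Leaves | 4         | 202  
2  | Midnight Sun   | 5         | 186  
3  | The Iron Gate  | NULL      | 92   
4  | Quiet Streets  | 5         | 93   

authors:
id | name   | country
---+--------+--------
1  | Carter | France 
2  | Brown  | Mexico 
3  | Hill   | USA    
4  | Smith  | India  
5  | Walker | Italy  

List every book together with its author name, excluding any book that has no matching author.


INNER JOIN keeps only books rows whose author_id matches an id in authors. Walk through each book:
  - book 1 (Falling Leaves): author_id=4 -> matches Smith
  - book 2 (Midnight Sun): author_id=5 -> matches Walker
  - book 3 (The Iron Gate): author_id=NULL, no match -> dropped
  - book 4 (Quiet Streets): author_id=5 -> matches Walker
So 1 of 4 rows is dropped.

SQL:
SELECT a.title, b.name AS author
FROM books a
INNER JOIN authors b ON a.author_id = b.id

Result:
title          | author
---------------+-------
Falling Leaves | Smith 
Midnight Sun   | Walker
Quiet Streets  | Walker


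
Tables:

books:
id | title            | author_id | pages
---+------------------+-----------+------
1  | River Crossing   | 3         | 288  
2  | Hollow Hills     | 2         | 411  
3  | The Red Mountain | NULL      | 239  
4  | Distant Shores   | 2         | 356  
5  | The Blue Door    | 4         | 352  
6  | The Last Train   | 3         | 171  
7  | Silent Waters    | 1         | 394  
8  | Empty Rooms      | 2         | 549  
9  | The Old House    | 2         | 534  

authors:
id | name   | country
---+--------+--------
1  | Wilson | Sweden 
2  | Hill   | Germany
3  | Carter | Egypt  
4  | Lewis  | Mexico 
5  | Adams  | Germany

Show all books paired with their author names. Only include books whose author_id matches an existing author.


INNER JOIN keeps only books rows whose author_id matches an id in authors. Walk through each book:
  - book 1 (River Crossing): author_id=3 -> matches Carter
  - book 2 (Hollow Hills): author_id=2 -> matches Hill
  - book 3 (The Red Mountain): author_id=NULL, no match -> dropped
  - book 4 (Distant Shores): author_id=2 -> matches Hill
  - book 5 (The Blue Door): author_id=4 -> matches Lewis
  - book 6 (The Last Train): author_id=3 -> matches Carter
  - book 7 (Silent Waters): author_id=1 -> matches Wilson
  - book 8 (Empty Rooms): author_id=2 -> matches Hill
  - book 9 (The Old House): author_id=2 -> matches Hill
So 1 of 9 rows is dropped.

SQL:
SELECT a.title, b.name AS author
FROM books a
INNER JOIN authors b ON a.author_id = b.id

Result:
title          | author
---------------+-------
River Crossing | Carter
Hollow Hills   | Hill  
Distant Shores | Hill  
The Blue Door  | Lewis 
The Last Train | Carter
Silent Waters  | Wilson
Empty Rooms    | Hill  
The Old House  | Hill  


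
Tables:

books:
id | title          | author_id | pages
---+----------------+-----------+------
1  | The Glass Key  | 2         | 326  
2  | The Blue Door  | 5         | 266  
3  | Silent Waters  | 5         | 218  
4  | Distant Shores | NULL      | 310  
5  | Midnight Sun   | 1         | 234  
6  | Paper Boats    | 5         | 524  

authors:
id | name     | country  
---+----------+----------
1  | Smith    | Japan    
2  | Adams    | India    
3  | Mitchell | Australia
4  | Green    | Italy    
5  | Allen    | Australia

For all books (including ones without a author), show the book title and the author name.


LEFT JOIN keeps every row from books (the left table); where author_id has no match in authors, the author columns become NULL. Walk through each book:
  - book 1 (The Glass Key): author_id=2 -> matches Adams
  - book 2 (The Blue Door): author_id=5 -> matches Allen
  - book 3 (Silent Waters): author_id=5 -> matches Allen
  - book 4 (Distant Shores): author_id=NULL, no match -> kept with NULL
  - book 5 (Midnight Sun): author_id=1 -> matches Smith
  - book 6 (Paper Boats): author_id=5 -> matches Allen
All 6 rows appear; 1 has NULL author.

SQL:
SELECT a.title, b.name AS author
FROM books a
LEFT JOIN authors b ON a.author_id = b.id

Result:
title          | author
---------------+-------
The Glass Key  | Adams 
The Blue Door  | Allen 
Silent Waters  | Allen 
Distant Shores | NULL  
Midnight Sun   | Smith 
Paper Boats    | Allen 


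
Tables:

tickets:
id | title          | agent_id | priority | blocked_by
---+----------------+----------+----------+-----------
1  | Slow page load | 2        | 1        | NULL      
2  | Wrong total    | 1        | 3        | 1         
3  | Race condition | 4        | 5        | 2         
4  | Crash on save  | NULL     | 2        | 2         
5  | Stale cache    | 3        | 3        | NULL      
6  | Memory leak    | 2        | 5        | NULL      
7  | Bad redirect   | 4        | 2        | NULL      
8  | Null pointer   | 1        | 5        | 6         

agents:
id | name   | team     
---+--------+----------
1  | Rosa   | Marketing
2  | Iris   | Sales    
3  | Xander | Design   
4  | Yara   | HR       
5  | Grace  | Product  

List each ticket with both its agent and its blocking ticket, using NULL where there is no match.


Two LEFT JOINs from the same base table tickets: one to agents via agent_id, one to tickets itself via blocked_by. Both are LEFT so every ticket is preserved.
Match against agents:
  - ticket 1 (Slow page load): agent_id=2 -> matches Iris
  - ticket 2 (Wrong total): agent_id=1 -> matches Rosa
  - ticket 3 (Race condition): agent_id=4 -> matches Yara
  - ticket 4 (Crash on save): agent_id=NULL, no match -> kept with NULL
  - ticket 5 (Stale cache): agent_id=3 -> matches Xander
  - ticket 6 (Memory leak): agent_id=2 -> matches Iris
  - ticket 7 (Bad redirect): agent_id=4 -> matches Yara
  - ticket 8 (Null pointer): agent_id=1 -> matches Rosa
Match against tickets (self):
  - ticket 1 (Slow page load): blocked_by=NULL -> NULL
  - ticket 2 (Wrong total): blocked_by=1 -> Slow page load
  - ticket 3 (Race condition): blocked_by=2 -> Wrong total
  - ticket 4 (Crash on save): blocked_by=2 -> Wrong total
  - ticket 5 (Stale cache): blocked_by=NULL -> NULL
  - ticket 6 (Memory leak): blocked_by=NULL -> NULL
  - ticket 7 (Bad redirect): blocked_by=NULL -> NULL
  - ticket 8 (Null pointer): blocked_by=6 -> Memory leak

SQL:
SELECT a.title, b.name AS agent, c.title AS blocked_by
FROM tickets a
LEFT JOIN agents b ON a.agent_id = b.id
LEFT JOIN tickets c ON a.blocked_by = c.id

Result:
title          | agent  | blocked_by    
---------------+--------+---------------
Slow page load | Iris   | NULL          
Wrong total    | Rosa   | Slow page load
Race condition | Yara   | Wrong total   
Crash on save  | NULL   | Wrong total   
Stale cache    | Xander | NULL          
Memory leak    | Iris   | NULL          
Bad redirect   | Yara   | NULL          
Null pointer   | Rosa   | Memory leak   


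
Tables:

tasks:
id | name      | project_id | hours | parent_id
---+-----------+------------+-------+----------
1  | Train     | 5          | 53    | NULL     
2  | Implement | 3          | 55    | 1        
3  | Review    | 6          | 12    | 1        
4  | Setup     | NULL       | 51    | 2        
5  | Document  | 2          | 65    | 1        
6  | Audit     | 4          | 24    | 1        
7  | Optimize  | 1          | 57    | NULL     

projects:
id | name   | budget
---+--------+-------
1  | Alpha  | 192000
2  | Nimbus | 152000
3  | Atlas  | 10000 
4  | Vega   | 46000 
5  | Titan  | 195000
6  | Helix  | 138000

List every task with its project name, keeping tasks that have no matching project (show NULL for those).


LEFT JOIN keeps every row from tasks (the left table); where project_id has no match in projects, the project columns become NULL. Walk through each task:
  - task 1 (Train): project_id=5 -> matches Titan
  - task 2 (Implement): project_id=3 -> matches Atlas
  - task 3 (Review): project_id=6 -> matches Helix
  - task 4 (Setup): project_id=NULL, no match -> kept with NULL
  - task 5 (Document): project_id=2 -> matches Nimbus
  - task 6 (Audit): project_id=4 -> matches Vega
  - task 7 (Optimize): project_id=1 -> matches Alpha
All 7 rows appear; 1 has NULL project.

SQL:
SELECT a.name, b.name AS project
FROM tasks a
LEFT JOIN projects b ON a.project_id = b.id

Result:
name      | project
----------+--------
Train     | Titan  
Implement | Atlas  
Review    | Helix  
Setup     | NULL   
Document  | Nimbus 
Audit     | Vega   
Optimize  | Alpha  


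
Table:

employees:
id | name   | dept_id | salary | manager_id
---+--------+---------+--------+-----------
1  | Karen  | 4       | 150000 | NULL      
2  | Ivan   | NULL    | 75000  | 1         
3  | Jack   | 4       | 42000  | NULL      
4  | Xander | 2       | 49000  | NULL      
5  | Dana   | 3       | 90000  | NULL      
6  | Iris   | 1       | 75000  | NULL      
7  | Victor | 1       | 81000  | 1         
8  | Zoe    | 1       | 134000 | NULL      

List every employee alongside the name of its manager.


This is a self-join: employees is joined to a second copy of itself, matching each row's manager_id to another row's id. Use LEFT JOIN so rows with manager_id=NULL are kept.
  - employee 1 (Karen): manager_id=NULL -> NULL
  - employee 2 (Ivan): manager_id=1 -> Karen
  - employee 3 (Jack): manager_id=NULL -> NULL
  - employee 4 (Xander): manager_id=NULL -> NULL
  - employee 5 (Dana): manager_id=NULL -> NULL
  - employee 6 (Iris): manager_id=NULL -> NULL
  - employee 7 (Victor): manager_id=1 -> Karen
  - employee 8 (Zoe): manager_id=NULL -> NULL

SQL:
SELECT a.name AS item, b.name AS manager
FROM employees a
LEFT JOIN employees b ON a.manager_id = b.id

Result:
item   | manager
-------+--------
Karen  | NULL   
Ivan   | Karen  
Jack   | NULL   
Xander | NULL   
Dana   | NULL   
Iris   | NULL   
Victor | Karen  
Zoe    | NULL   


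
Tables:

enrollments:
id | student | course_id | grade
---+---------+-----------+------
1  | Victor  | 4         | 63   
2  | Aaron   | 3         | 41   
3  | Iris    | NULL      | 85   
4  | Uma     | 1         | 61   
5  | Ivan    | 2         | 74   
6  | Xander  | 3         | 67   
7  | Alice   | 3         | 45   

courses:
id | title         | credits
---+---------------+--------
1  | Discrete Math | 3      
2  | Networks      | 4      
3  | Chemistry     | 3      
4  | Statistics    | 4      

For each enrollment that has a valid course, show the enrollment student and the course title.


INNER JOIN keeps only enrollments rows whose course_id matches an id in courses. Walk through each enrollment:
  - enrollment 1 (Victor): course_id=4 -> matches Statistics
  - enrollment 2 (Aaron): course_id=3 -> matches Chemistry
  - enrollment 3 (Iris): course_id=NULL, no match -> dropped
  - enrollment 4 (Uma): course_id=1 -> matches Discrete Math
  - enrollment 5 (Ivan): course_id=2 -> matches Networks
  - enrollment 6 (Xander): course_id=3 -> matches Chemistry
  - enrollment 7 (Alice): course_id=3 -> matches Chemistry
So 1 of 7 rows is dropped.

SQL:
SELECT a.student, b.title AS course
FROM enrollments a
INNER JOIN courses b ON a.course_id = b.id

Result:
student | course       
--------+--------------
Victor  | Statistics   
Aaron   | Chemistry    
Uma     | Discrete Math
Ivan    | Networks     
Xander  | Chemistry    
Alice   | Chemistry    


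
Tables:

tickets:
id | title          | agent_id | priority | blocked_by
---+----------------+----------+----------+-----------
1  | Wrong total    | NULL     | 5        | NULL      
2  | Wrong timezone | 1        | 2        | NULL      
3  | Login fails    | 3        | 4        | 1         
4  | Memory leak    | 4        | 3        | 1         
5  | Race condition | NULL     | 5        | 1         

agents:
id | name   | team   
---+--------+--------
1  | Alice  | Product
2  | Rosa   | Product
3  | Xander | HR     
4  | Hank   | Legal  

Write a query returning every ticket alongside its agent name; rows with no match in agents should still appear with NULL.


LEFT JOIN keeps every row from tickets (the left table); where agent_id has no match in agents, the agent columns become NULL. Walk through each ticket:
  - ticket 1 (Wrong total): agent_id=NULL, no match -> kept with NULL
  - ticket 2 (Wrong timezone): agent_id=1 -> matches Alice
  - ticket 3 (Login fails): agent_id=3 -> matches Xander
  - ticket 4 (Memory leak): agent_id=4 -> matches Hank
  - ticket 5 (Race condition): agent_id=NULL, no match -> kept with NULL
All 5 rows appear; 2 have NULL agent.

SQL:
SELECT a.title, b.name AS agent
FROM tickets a
LEFT JOIN agents b ON a.agent_id = b.id

Result:
title          | agent 
---------------+-------
Wrong total    | NULL  
Wrong timezone | Alice 
Login fails    | Xander
Memory leak    | Hank  
Race condition | NULL  


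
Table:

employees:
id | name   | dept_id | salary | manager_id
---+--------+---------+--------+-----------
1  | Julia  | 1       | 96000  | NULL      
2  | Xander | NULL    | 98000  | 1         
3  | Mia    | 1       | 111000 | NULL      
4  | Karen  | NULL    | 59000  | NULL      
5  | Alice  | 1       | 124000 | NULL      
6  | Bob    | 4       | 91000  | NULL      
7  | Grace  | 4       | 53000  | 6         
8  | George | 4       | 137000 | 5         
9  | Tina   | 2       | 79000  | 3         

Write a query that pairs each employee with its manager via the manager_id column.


This is a self-join: employees is joined to a second copy of itself, matching each row's manager_id to another row's id. Use LEFT JOIN so rows with manager_id=NULL are kept.
  - employee 1 (Julia): manager_id=NULL -> NULL
  - employee 2 (Xander): manager_id=1 -> Julia
  - employee 3 (Mia): manager_id=NULL -> NULL
  - employee 4 (Karen): manager_id=NULL -> NULL
  - employee 5 (Alice): manager_id=NULL -> NULL
  - employee 6 (Bob): manager_id=NULL -> NULL
  - employee 7 (Grace): manager_id=6 -> Bob
  - employee 8 (George): manager_id=5 -> Alice
  - employee 9 (Tina): manager_id=3 -> Mia

SQL:
SELECT a.name AS item, b.name AS manager
FROM employees a
LEFT JOIN employees b ON a.manager_id = b.id

Result:
item   | manager
-------+--------
Julia  | NULL   
Xander | Julia  
Mia    | NULL   
Karen  | NULL   
Alice  | NULL   
Bob    | NULL   
Grace  | Bob    
George | Alice  
Tina   | Mia    


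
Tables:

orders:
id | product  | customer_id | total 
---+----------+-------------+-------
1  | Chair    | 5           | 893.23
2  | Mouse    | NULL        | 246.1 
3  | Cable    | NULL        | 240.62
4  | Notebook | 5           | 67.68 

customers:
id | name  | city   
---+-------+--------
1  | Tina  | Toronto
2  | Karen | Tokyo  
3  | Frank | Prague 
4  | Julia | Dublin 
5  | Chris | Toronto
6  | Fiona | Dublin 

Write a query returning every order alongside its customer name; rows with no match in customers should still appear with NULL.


LEFT JOIN keeps every row from orders (the left table); where customer_id has no match in customers, the customer columns become NULL. Walk through each order:
  - order 1 (Chair): customer_id=5 -> matches Chris
  - order 2 (Mouse): customer_id=NULL, no match -> kept with NULL
  - order 3 (Cable): customer_id=NULL, no match -> kept with NULL
  - order 4 (Notebook): customer_id=5 -> matches Chris
All 4 rows appear; 2 have NULL customer.

SQL:
SELECT a.product, b.name AS customer
FROM orders a
LEFT JOIN customers b ON a.customer_id = b.id

Result:
product  | customer
---------+---------
Chair    | Chris   
Mouse    | NULL    
Cable    | NULL    
Notebook | Chris   


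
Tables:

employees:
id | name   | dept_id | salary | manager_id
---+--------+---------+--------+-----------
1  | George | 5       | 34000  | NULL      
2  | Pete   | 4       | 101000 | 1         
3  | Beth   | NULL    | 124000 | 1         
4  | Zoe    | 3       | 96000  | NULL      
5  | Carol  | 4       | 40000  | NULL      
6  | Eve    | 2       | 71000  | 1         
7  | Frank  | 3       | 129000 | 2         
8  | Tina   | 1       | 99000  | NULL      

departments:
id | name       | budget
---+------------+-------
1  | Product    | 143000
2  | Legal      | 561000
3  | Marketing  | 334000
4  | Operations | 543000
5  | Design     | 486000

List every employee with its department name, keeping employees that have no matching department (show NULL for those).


LEFT JOIN keeps every row from employees (the left table); where dept_id has no match in departments, the department columns become NULL. Walk through each employee:
  - employee 1 (George): dept_id=5 -> matches Design
  - employee 2 (Pete): dept_id=4 -> matches Operations
  - employee 3 (Beth): dept_id=NULL, no match -> kept with NULL
  - employee 4 (Zoe): dept_id=3 -> matches Marketing
  - employee 5 (Carol): dept_id=4 -> matches Operations
  - employee 6 (Eve): dept_id=2 -> matches Legal
  - employee 7 (Frank): dept_id=3 -> matches Marketing
  - employee 8 (Tina): dept_id=1 -> matches Product
All 8 rows appear; 1 has NULL department.

SQL:
SELECT a.name, b.name AS department
FROM employees a
LEFT JOIN departments b ON a.dept_id = b.id

Result:
name   | department
-------+-----------
George | Design    
Pete   | Operations
Beth   | NULL      
Zoe    | Marketing 
Carol  | Operations
Eve    | Legal     
Frank  | Marketing 
Tina   | Product   


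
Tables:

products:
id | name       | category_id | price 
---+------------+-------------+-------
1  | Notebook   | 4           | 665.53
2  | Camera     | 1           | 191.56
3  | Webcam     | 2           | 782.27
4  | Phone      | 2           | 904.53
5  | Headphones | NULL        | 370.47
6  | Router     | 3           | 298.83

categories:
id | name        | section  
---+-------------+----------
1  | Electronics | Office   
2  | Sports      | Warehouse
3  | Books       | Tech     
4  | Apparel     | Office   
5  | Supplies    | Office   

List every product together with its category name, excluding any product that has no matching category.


INNER JOIN keeps only products rows whose category_id matches an id in categories. Walk through each product:
  - product 1 (Notebook): category_id=4 -> matches Apparel
  - product 2 (Camera): category_id=1 -> matches Electronics
  - product 3 (Webcam): category_id=2 -> matches Sports
  - product 4 (Phone): category_id=2 -> matches Sports
  - product 5 (Headphones): category_id=NULL, no match -> dropped
  - product 6 (Router): category_id=3 -> matches Books
So 1 of 6 rows is dropped.

SQL:
SELECT a.name, b.name AS category
FROM products a
INNER JOIN categories b ON a.category_id = b.id

Result:
name     | category   
---------+------------
Notebook | Apparel    
Camera   | Electronics
Webcam   | Sports     
Phone    | Sports     
Router   | Books      


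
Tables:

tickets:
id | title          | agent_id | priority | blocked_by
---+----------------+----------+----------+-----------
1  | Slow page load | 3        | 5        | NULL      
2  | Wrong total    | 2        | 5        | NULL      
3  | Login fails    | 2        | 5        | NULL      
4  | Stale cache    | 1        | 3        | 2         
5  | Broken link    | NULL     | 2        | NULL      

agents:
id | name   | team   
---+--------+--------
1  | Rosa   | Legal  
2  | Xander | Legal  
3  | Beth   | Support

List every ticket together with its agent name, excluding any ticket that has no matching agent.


INNER JOIN keeps only tickets rows whose agent_id matches an id in agents. Walk through each ticket:
  - ticket 1 (Slow page load): agent_id=3 -> matches Beth
  - ticket 2 (Wrong total): agent_id=2 -> matches Xander
  - ticket 3 (Login fails): agent_id=2 -> matches Xander
  - ticket 4 (Stale cache): agent_id=1 -> matches Rosa
  - ticket 5 (Broken link): agent_id=NULL, no match -> dropped
So 1 of 5 rows is dropped.

SQL:
SELECT a.title, b.name AS agent
FROM tickets a
INNER JOIN agents b ON a.agent_id = b.id

Result:
title          | agent 
---------------+-------
Slow page load | Beth  
Wrong total    | Xander
Login fails    | Xander
Stale cache    | Rosa  


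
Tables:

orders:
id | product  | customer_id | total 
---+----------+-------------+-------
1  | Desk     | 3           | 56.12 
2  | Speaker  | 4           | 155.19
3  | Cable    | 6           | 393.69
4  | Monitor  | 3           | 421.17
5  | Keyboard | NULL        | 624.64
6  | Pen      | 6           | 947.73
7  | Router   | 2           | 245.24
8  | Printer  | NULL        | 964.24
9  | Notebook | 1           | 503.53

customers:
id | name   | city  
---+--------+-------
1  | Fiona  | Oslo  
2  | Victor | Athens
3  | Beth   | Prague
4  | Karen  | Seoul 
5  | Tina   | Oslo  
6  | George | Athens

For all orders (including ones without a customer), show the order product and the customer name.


LEFT JOIN keeps every row from orders (the left table); where customer_id has no match in customers, the customer columns become NULL. Walk through each order:
  - order 1 (Desk): customer_id=3 -> matches Beth
  - order 2 (Speaker): customer_id=4 -> matches Karen
  - order 3 (Cable): customer_id=6 -> matches George
  - order 4 (Monitor): customer_id=3 -> matches Beth
  - order 5 (Keyboard): customer_id=NULL, no match -> kept with NULL
  - order 6 (Pen): customer_id=6 -> matches George
  - order 7 (Router): customer_id=2 -> matches Victor
  - order 8 (Printer): customer_id=NULL, no match -> kept with NULL
  - order 9 (Notebook): customer_id=1 -> matches Fiona
All 9 rows appear; 2 have NULL customer.

SQL:
SELECT a.product, b.name AS customer
FROM orders a
LEFT JOIN customers b ON a.customer_id = b.id

Result:
product  | customer
---------+---------
Desk     | Beth    
Speaker  | Karen   
Cable    | George  
Monitor  | Beth    
Keyboard | NULL    
Pen      | George  
Router   | Victor  
Printer  | NULL    
Notebook | Fiona   


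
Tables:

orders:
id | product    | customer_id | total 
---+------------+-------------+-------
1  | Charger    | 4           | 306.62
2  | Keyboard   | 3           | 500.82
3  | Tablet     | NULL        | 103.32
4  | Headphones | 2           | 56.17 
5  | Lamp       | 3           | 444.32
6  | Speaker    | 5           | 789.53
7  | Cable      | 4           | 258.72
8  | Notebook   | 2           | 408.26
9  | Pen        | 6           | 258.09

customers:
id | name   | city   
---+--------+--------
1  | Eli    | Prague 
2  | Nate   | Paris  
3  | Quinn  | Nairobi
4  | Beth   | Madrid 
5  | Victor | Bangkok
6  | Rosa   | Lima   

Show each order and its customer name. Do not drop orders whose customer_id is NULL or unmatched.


LEFT JOIN keeps every row from orders (the left table); where customer_id has no match in customers, the customer columns become NULL. Walk through each order:
  - order 1 (Charger): customer_id=4 -> matches Beth
  - order 2 (Keyboard): customer_id=3 -> matches Quinn
  - order 3 (Tablet): customer_id=NULL, no match -> kept with NULL
  - order 4 (Headphones): customer_id=2 -> matches Nate
  - order 5 (Lamp): customer_id=3 -> matches Quinn
  - order 6 (Speaker): customer_id=5 -> matches Victor
  - order 7 (Cable): customer_id=4 -> matches Beth
  - order 8 (Notebook): customer_id=2 -> matches Nate
  - order 9 (Pen): customer_id=6 -> matches Rosa
All 9 rows appear; 1 has NULL customer.

SQL:
SELECT a.product, b.name AS customer
FROM orders a
LEFT JOIN customers b ON a.customer_id = b.id

Result:
product    | customer
-----------+---------
Charger    | Beth    
Keyboard   | Quinn   
Tablet     | NULL    
Headphones | Nate    
Lamp       | Quinn   
Speaker    | Victor  
Cable      | Beth    
Notebook   | Nate    
Pen        | Rosa    


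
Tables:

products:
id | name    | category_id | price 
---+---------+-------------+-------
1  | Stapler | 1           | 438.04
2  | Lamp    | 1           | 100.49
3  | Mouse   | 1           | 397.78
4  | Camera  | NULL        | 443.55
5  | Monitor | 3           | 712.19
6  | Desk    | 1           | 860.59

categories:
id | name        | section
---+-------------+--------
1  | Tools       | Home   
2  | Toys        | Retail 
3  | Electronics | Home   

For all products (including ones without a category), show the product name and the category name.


LEFT JOIN keeps every row from products (the left table); where category_id has no match in categories, the category columns become NULL. Walk through each product:
  - product 1 (Stapler): category_id=1 -> matches Tools
  - product 2 (Lamp): category_id=1 -> matches Tools
  - product 3 (Mouse): category_id=1 -> matches Tools
  - product 4 (Camera): category_id=NULL, no match -> kept with NULL
  - product 5 (Monitor): category_id=3 -> matches Electronics
  - product 6 (Desk): category_id=1 -> matches Tools
All 6 rows appear; 1 has NULL category.

SQL:
SELECT a.name, b.name AS category
FROM products a
LEFT JOIN categories b ON a.category_id = b.id

Result:
name    | category   
--------+------------
Stapler | Tools      
Lamp    | Tools      
Mouse   | Tools      
Camera  | NULL       
Monitor | Electronics
Desk    | Tools      


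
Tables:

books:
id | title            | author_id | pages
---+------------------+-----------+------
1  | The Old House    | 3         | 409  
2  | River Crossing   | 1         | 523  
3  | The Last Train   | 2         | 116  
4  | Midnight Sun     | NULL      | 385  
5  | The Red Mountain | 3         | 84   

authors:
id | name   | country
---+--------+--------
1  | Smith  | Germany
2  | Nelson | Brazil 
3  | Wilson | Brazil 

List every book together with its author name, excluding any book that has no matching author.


INNER JOIN keeps only books rows whose author_id matches an id in authors. Walk through each book:
  - book 1 (The Old House): author_id=3 -> matches Wilson
  - book 2 (River Crossing): author_id=1 -> matches Smith
  - book 3 (The Last Train): author_id=2 -> matches Nelson
  - book 4 (Midnight Sun): author_id=NULL, no match -> dropped
  - book 5 (The Red Mountain): author_id=3 -> matches Wilson
So 1 of 5 rows is dropped.

SQL:
SELECT a.title, b.name AS author
FROM books a
INNER JOIN authors b ON a.author_id = b.id

Result:
title            | author
-----------------+-------
The Old House    | Wilson
River Crossing   | Smith 
The Last Train   | Nelson
The Red Mountain | Wilson


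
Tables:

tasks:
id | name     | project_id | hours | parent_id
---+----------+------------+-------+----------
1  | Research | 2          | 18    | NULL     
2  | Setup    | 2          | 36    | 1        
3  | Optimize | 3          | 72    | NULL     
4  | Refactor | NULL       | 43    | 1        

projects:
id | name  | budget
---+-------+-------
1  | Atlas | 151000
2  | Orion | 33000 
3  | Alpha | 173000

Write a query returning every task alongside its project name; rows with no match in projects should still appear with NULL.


LEFT JOIN keeps every row from tasks (the left table); where project_id has no match in projects, the project columns become NULL. Walk through each task:
  - task 1 (Research): project_id=2 -> matches Orion
  - task 2 (Setup): project_id=2 -> matches Orion
  - task 3 (Optimize): project_id=3 -> matches Alpha
  - task 4 (Refactor): project_id=NULL, no match -> kept with NULL
All 4 rows appear; 1 has NULL project.

SQL:
SELECT a.name, b.name AS project
FROM tasks a
LEFT JOIN projects b ON a.project_id = b.id

Result:
name     | project
---------+--------
Research | Orion  
Setup    | Orion  
Optimize | Alpha  
Refactor | NULL   


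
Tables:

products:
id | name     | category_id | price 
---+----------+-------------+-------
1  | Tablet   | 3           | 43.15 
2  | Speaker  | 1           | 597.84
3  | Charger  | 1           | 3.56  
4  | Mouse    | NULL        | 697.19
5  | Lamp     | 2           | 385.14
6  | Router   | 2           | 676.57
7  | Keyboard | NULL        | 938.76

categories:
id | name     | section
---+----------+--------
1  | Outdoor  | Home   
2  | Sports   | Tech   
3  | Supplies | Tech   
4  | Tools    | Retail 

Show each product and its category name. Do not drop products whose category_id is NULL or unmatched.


LEFT JOIN keeps every row from products (the left table); where category_id has no match in categories, the category columns become NULL. Walk through each product:
  - product 1 (Tablet): category_id=3 -> matches Supplies
  - product 2 (Speaker): category_id=1 -> matches Outdoor
  - product 3 (Charger): category_id=1 -> matches Outdoor
  - product 4 (Mouse): category_id=NULL, no match -> kept with NULL
  - product 5 (Lamp): category_id=2 -> matches Sports
  - product 6 (Router): category_id=2 -> matches Sports
  - product 7 (Keyboard): category_id=NULL, no match -> kept with NULL
All 7 rows appear; 2 have NULL category.

SQL:
SELECT a.name, b.name AS category
FROM products a
LEFT JOIN categories b ON a.category_id = b.id

Result:
name     | category
---------+---------
Tablet   | Supplies
Speaker  | Outdoor 
Charger  | Outdoor 
Mouse    | NULL    
Lamp     | Sports  
Router   | Sports  
Keyboard | NULL    


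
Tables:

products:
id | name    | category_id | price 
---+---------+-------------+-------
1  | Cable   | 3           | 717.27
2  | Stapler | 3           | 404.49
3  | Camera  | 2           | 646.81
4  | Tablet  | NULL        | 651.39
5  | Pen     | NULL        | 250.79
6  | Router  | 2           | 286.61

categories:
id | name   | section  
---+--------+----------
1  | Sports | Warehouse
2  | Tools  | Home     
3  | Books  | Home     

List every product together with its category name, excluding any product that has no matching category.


INNER JOIN keeps only products rows whose category_id matches an id in categories. Walk through each product:
  - product 1 (Cable): category_id=3 -> matches Books
  - product 2 (Stapler): category_id=3 -> matches Books
  - product 3 (Camera): category_id=2 -> matches Tools
  - product 4 (Tablet): category_id=NULL, no match -> dropped
  - product 5 (Pen): category_id=NULL, no match -> dropped
  - product 6 (Router): category_id=2 -> matches Tools
So 2 of 6 rows are dropped.

SQL:
SELECT a.name, b.name AS category
FROM products a
INNER JOIN categories b ON a.category_id = b.id

Result:
name    | category
--------+---------
Cable   | Books   
Stapler | Books   
Camera  | Tools   
Router  | Tools   


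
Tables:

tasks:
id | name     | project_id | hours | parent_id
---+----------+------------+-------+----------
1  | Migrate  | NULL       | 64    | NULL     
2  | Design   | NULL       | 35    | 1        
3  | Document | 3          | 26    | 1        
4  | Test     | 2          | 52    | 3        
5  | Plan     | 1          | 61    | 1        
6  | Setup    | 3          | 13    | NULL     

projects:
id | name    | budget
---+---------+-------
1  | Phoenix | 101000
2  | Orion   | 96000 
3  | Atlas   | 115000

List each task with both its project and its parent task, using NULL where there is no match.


Two LEFT JOINs from the same base table tasks: one to projects via project_id, one to tasks itself via parent_id. Both are LEFT so every task is preserved.
Match against projects:
  - task 1 (Migrate): project_id=NULL, no match -> kept with NULL
  - task 2 (Design): project_id=NULL, no match -> kept with NULL
  - task 3 (Document): project_id=3 -> matches Atlas
  - task 4 (Test): project_id=2 -> matches Orion
  - task 5 (Plan): project_id=1 -> matches Phoenix
  - task 6 (Setup): project_id=3 -> matches Atlas
Match against tasks (self):
  - task 1 (Migrate): parent_id=NULL -> NULL
  - task 2 (Design): parent_id=1 -> Migrate
  - task 3 (Document): parent_id=1 -> Migrate
  - task 4 (Test): parent_id=3 -> Document
  - task 5 (Plan): parent_id=1 -> Migrate
  - task 6 (Setup): parent_id=NULL -> NULL

SQL:
SELECT a.name, b.name AS project, c.name AS parent
FROM tasks a
LEFT JOIN projects b ON a.project_id = b.id
LEFT JOIN tasks c ON a.parent_id = c.id

Result:
name     | project | parent  
---------+---------+---------
Migrate  | NULL    | NULL    
Design   | NULL    | Migrate 
Document | Atlas   | Migrate 
Test     | Orion   | Document
Plan     | Phoenix | Migrate 
Setup    | Atlas   | NULL    
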